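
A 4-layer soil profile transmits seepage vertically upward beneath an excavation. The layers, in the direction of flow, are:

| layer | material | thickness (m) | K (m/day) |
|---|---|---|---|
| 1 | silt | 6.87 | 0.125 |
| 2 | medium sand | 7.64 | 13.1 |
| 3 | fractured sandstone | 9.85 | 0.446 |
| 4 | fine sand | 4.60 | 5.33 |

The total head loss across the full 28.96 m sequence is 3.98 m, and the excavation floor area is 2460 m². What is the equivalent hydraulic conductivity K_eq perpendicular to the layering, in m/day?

0.369

Flow is perpendicular to layering, so the layers act in series and the equivalent K is the thickness-weighted harmonic mean.
Total thickness L = 6.87 + 7.64 + 9.85 + 4.60 = 28.96 m.
Σ(b_i/K_i) = 6.87/0.125 + 7.64/13.1 + 9.85/0.446 + 4.60/5.33 = 78.49 d.
K_eq = L / Σ(b_i/K_i) = 28.96 / 78.49 = 0.3690 m/day.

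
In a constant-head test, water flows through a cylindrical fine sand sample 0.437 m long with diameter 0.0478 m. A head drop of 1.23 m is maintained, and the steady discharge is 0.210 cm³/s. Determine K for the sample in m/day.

3.59

Cross-sectional area A = π·(d/2)² = π × (0.0478/2)² = 0.001795 m².
Convert discharge: 0.210 cm³/s = 2.100e-07 m³/s.
Darcy's law rearranged: K = Q·L / (A·Δh) = 2.100e-07 × 0.437 / (0.001795 × 1.23) = 4.158e-05 m/s = 3.592 m/day.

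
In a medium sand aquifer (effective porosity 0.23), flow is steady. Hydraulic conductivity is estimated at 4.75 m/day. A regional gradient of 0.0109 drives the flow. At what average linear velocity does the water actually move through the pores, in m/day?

0.225

Hydraulic gradient i = 0.0109.
Darcy flux q = K · i = 4.750 × 0.01090 = 0.05178 m/day.
Seepage velocity v = q / n_e = 0.05178 / 0.23 = 0.2251 m/day.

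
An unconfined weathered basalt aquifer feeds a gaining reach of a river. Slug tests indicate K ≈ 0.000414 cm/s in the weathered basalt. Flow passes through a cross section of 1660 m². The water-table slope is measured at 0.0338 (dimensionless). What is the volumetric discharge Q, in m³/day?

Convert K: 0.000414 cm/s × 864 = 0.3577 m/day.
Hydraulic gradient i = 0.0338.
Darcy's law: Q = K · A · i = 0.3577 × 1660 × 0.03380 = 20.07 m³/day.

20.1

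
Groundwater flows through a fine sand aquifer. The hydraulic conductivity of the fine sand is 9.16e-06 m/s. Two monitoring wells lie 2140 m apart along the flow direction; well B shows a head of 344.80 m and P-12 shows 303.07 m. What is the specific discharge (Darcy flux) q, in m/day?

0.0154

Convert K: 9.16e-06 m/s × 86400 = 0.7914 m/day.
Hydraulic gradient i = (344.80 − 303.07) / 2140 = 41.73 / 2140 = 0.01950.
Specific discharge q = K · i = 0.7914 × 0.01950 = 0.01543 m/day.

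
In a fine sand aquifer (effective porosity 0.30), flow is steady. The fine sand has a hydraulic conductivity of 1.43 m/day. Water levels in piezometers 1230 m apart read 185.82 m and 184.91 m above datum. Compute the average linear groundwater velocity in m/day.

Hydraulic gradient i = (185.82 − 184.91) / 1230 = 0.91 / 1230 = 0.0007398.
Darcy flux q = K · i = 1.430 × 0.0007398 = 0.001058 m/day.
Seepage velocity v = q / n_e = 0.001058 / 0.30 = 0.003527 m/day.

0.00353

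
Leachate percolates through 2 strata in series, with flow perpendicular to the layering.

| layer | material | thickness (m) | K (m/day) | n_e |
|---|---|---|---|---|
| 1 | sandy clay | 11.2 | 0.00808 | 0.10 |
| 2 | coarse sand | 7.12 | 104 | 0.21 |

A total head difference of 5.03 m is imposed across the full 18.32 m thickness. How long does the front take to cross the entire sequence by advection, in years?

With flow normal to the layers, continuity requires the same specific discharge q through every layer.
Σ(b_i/K_i) = 11.2/0.00808 + 7.12/104 = 1386 d.
q = Δh / Σ(b_i/K_i) = 5.03 / 1386 = 0.003629 m/day.
In each layer the seepage velocity is v_i = q/n_i, so the layer transit time is t_i = b_i·n_i / q:
  layer 1 (sandy clay): t_1 = 11.2 × 0.10 / 0.003629 = 308.7 d
  layer 2 (coarse sand): t_2 = 7.12 × 0.21 / 0.003629 = 412.1 d
Total t = Σ t_i = 720.7 days = 1.973 years.

1.97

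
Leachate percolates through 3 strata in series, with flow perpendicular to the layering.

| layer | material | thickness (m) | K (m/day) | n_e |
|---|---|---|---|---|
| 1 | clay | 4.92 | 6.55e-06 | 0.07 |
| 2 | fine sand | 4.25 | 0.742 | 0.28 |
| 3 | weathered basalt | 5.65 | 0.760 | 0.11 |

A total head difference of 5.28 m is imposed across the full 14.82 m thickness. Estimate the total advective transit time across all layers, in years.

840

With flow normal to the layers, continuity requires the same specific discharge q through every layer.
Σ(b_i/K_i) = 4.92/6.55e-06 + 4.25/0.742 + 5.65/0.760 = 7.512e+05 d.
q = Δh / Σ(b_i/K_i) = 5.28 / 7.512e+05 = 7.029e-06 m/day.
In each layer the seepage velocity is v_i = q/n_i, so the layer transit time is t_i = b_i·n_i / q:
  layer 1 (clay): t_1 = 4.92 × 0.07 / 7.029e-06 = 48996 d
  layer 2 (fine sand): t_2 = 4.25 × 0.28 / 7.029e-06 = 1.693e+05 d
  layer 3 (weathered basalt): t_3 = 5.65 × 0.11 / 7.029e-06 = 88418 d
Total t = Σ t_i = 3.067e+05 days = 839.7 years.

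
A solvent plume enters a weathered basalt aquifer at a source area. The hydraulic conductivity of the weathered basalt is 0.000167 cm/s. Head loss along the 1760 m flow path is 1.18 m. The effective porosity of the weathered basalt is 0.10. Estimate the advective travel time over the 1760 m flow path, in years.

4980

Convert K: 0.000167 cm/s × 864 = 0.1443 m/day.
Hydraulic gradient i = Δh / L = 1.18 / 1760 = 0.0006705.
Darcy flux q = K · i = 0.1443 × 0.0006705 = 9.674e-05 m/day.
Seepage velocity v = q / n_e = 9.674e-05 / 0.10 = 0.0009674 m/day.
Travel time t = L / v = 1760 / 0.0009674 = 1.819e+06 days = 4981 years.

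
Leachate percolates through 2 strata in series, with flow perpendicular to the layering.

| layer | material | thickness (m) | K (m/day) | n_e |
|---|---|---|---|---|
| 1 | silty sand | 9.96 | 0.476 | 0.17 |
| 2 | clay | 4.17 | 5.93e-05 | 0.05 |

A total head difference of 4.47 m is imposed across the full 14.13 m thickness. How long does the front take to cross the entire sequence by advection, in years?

81.9

With flow normal to the layers, continuity requires the same specific discharge q through every layer.
Σ(b_i/K_i) = 9.96/0.476 + 4.17/5.93e-05 = 70341 d.
q = Δh / Σ(b_i/K_i) = 4.47 / 70341 = 6.355e-05 m/day.
In each layer the seepage velocity is v_i = q/n_i, so the layer transit time is t_i = b_i·n_i / q:
  layer 1 (silty sand): t_1 = 9.96 × 0.17 / 6.355e-05 = 26645 d
  layer 2 (clay): t_2 = 4.17 × 0.05 / 6.355e-05 = 3281 d
Total t = Σ t_i = 29926 days = 81.93 years.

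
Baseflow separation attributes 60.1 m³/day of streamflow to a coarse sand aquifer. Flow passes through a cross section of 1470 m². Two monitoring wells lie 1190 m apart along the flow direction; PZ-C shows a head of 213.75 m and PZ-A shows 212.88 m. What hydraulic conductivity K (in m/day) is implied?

55.9

Hydraulic gradient i = (213.75 − 212.88) / 1190 = 0.87 / 1190 = 0.0007311.
From Q = K·A·i, K = Q / (A·i) = 60.1 / (1470 × 0.0007311) = 55.92 m/day.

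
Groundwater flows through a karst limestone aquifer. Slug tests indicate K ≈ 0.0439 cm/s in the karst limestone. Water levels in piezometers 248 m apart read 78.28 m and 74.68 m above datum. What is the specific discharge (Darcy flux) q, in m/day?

0.551

Convert K: 0.0439 cm/s × 864 = 37.93 m/day.
Hydraulic gradient i = (78.28 − 74.68) / 248 = 3.6 / 248 = 0.01452.
Specific discharge q = K · i = 37.93 × 0.01452 = 0.5506 m/day.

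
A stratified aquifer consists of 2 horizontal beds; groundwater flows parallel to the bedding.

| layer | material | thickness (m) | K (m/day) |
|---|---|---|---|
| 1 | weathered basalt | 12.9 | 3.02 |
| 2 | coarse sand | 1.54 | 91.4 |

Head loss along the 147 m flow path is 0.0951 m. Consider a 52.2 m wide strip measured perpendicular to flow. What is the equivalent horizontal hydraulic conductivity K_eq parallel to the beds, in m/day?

12.4

Flow is parallel to layering, so each bed carries its own Darcy discharge and the transmissivities add.
Σ(K_i·b_i) = 3.02×12.9 + 91.4×1.54 = 179.7 m²/day.
Total thickness b = 14.44 m, so K_eq = Σ(K_i·b_i)/b = 12.45 m/day.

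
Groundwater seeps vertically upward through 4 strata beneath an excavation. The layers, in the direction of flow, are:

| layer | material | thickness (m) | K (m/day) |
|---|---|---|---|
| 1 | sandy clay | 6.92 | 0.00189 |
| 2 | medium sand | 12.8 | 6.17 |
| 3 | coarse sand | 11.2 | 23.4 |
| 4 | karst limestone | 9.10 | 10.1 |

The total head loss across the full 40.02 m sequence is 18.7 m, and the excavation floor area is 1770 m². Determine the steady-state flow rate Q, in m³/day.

9.03

Flow is perpendicular to layering, so the layers act in series and the equivalent K is the thickness-weighted harmonic mean.
Total thickness L = 6.92 + 12.8 + 11.2 + 9.10 = 40.02 m.
Σ(b_i/K_i) = 6.92/0.00189 + 12.8/6.17 + 11.2/23.4 + 9.10/10.1 = 3665 d.
K_eq = L / Σ(b_i/K_i) = 40.02 / 3665 = 0.01092 m/day.
Q = K_eq · A · (Δh/L) = 0.01092 × 1770 × (18.7/40.02) = 9.032 m³/day.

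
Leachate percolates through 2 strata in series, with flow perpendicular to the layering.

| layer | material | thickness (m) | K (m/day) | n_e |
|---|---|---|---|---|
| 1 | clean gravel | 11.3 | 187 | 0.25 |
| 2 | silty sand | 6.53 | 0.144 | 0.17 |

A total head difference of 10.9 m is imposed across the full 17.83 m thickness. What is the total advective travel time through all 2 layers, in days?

With flow normal to the layers, continuity requires the same specific discharge q through every layer.
Σ(b_i/K_i) = 11.3/187 + 6.53/0.144 = 45.41 d.
q = Δh / Σ(b_i/K_i) = 10.9 / 45.41 = 0.2400 m/day.
In each layer the seepage velocity is v_i = q/n_i, so the layer transit time is t_i = b_i·n_i / q:
  layer 1 (clean gravel): t_1 = 11.3 × 0.25 / 0.2400 = 11.77 d
  layer 2 (silty sand): t_2 = 6.53 × 0.17 / 0.2400 = 4.624 d
Total t = Σ t_i = 16.39 days.

16.4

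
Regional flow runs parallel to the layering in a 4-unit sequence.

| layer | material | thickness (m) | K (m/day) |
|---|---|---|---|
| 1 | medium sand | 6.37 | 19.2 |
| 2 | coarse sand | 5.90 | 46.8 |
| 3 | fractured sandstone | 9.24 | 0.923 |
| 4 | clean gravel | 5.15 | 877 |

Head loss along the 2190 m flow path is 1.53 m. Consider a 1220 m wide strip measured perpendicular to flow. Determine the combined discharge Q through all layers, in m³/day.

4200

Flow is parallel to layering, so each bed carries its own Darcy discharge and the transmissivities add.
Σ(K_i·b_i) = 19.2×6.37 + 46.8×5.90 + 0.923×9.24 + 877×5.15 = 4924 m²/day.
Hydraulic gradient i = Δh / L = 1.53 / 2190 = 0.0006986.
Q = Σ(K_i·b_i) · W · i = 4924 × 1220 × 0.0006986 = 4196 m³/day.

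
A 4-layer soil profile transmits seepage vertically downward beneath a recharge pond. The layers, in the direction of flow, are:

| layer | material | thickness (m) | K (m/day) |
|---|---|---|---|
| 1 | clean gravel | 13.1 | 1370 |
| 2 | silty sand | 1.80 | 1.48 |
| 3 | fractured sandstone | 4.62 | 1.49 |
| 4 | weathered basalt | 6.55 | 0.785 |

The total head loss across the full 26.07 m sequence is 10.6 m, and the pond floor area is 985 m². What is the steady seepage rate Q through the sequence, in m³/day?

Flow is perpendicular to layering, so the layers act in series and the equivalent K is the thickness-weighted harmonic mean.
Total thickness L = 13.1 + 1.80 + 4.62 + 6.55 = 26.07 m.
Σ(b_i/K_i) = 13.1/1370 + 1.80/1.48 + 4.62/1.49 + 6.55/0.785 = 12.67 d.
K_eq = L / Σ(b_i/K_i) = 26.07 / 12.67 = 2.058 m/day.
Q = K_eq · A · (Δh/L) = 2.058 × 985 × (10.6/26.07) = 824.0 m³/day.

824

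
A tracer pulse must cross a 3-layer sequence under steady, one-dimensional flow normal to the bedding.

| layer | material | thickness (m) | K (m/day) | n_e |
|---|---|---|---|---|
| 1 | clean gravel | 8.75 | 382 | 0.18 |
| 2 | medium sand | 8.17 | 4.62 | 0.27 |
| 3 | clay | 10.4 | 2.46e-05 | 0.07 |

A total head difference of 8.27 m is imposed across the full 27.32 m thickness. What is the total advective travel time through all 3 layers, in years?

With flow normal to the layers, continuity requires the same specific discharge q through every layer.
Σ(b_i/K_i) = 8.75/382 + 8.17/4.62 + 10.4/2.46e-05 = 4.228e+05 d.
q = Δh / Σ(b_i/K_i) = 8.27 / 4.228e+05 = 1.956e-05 m/day.
In each layer the seepage velocity is v_i = q/n_i, so the layer transit time is t_i = b_i·n_i / q:
  layer 1 (clean gravel): t_1 = 8.75 × 0.18 / 1.956e-05 = 80515 d
  layer 2 (medium sand): t_2 = 8.17 × 0.27 / 1.956e-05 = 1.128e+05 d
  layer 3 (clay): t_3 = 10.4 × 0.07 / 1.956e-05 = 37216 d
Total t = Σ t_i = 2.305e+05 days = 631.1 years.

631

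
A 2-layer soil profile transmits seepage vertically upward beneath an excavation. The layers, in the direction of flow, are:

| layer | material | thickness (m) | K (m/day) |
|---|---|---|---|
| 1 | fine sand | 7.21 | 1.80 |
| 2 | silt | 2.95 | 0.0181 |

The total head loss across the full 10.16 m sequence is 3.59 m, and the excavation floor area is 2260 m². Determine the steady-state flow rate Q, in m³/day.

48.6

Flow is perpendicular to layering, so the layers act in series and the equivalent K is the thickness-weighted harmonic mean.
Total thickness L = 7.21 + 2.95 = 10.16 m.
Σ(b_i/K_i) = 7.21/1.80 + 2.95/0.0181 = 167.0 d.
K_eq = L / Σ(b_i/K_i) = 10.16 / 167.0 = 0.06084 m/day.
Q = K_eq · A · (Δh/L) = 0.06084 × 2260 × (3.59/10.16) = 48.59 m³/day.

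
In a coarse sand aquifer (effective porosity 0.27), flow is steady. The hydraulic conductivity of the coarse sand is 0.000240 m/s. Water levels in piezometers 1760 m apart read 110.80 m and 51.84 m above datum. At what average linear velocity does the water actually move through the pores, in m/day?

Convert K: 0.000240 m/s × 86400 = 20.74 m/day.
Hydraulic gradient i = (110.80 − 51.84) / 1760 = 58.96 / 1760 = 0.03350.
Darcy flux q = K · i = 20.74 × 0.03350 = 0.6947 m/day.
Seepage velocity v = q / n_e = 0.6947 / 0.27 = 2.573 m/day.

2.57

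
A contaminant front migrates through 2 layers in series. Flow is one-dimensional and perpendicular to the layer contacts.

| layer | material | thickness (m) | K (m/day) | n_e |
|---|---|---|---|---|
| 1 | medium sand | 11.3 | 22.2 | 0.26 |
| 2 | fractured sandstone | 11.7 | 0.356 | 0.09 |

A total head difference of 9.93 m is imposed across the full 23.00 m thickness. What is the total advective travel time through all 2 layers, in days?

13.4

With flow normal to the layers, continuity requires the same specific discharge q through every layer.
Σ(b_i/K_i) = 11.3/22.2 + 11.7/0.356 = 33.37 d.
q = Δh / Σ(b_i/K_i) = 9.93 / 33.37 = 0.2975 m/day.
In each layer the seepage velocity is v_i = q/n_i, so the layer transit time is t_i = b_i·n_i / q:
  layer 1 (medium sand): t_1 = 11.3 × 0.26 / 0.2975 = 9.874 d
  layer 2 (fractured sandstone): t_2 = 11.7 × 0.09 / 0.2975 = 3.539 d
Total t = Σ t_i = 13.41 days.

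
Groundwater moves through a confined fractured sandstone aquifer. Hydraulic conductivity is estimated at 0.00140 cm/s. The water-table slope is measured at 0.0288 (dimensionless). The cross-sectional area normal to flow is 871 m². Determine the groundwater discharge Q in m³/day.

30.3

Convert K: 0.00140 cm/s × 864 = 1.210 m/day.
Hydraulic gradient i = 0.0288.
Darcy's law: Q = K · A · i = 1.210 × 871.0 × 0.02880 = 30.34 m³/day.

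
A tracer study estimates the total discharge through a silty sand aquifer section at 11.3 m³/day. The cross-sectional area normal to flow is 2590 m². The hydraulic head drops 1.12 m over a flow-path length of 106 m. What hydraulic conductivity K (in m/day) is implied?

0.413

Hydraulic gradient i = Δh / L = 1.12 / 106 = 0.01057.
From Q = K·A·i, K = Q / (A·i) = 11.3 / (2590 × 0.01057) = 0.4129 m/day.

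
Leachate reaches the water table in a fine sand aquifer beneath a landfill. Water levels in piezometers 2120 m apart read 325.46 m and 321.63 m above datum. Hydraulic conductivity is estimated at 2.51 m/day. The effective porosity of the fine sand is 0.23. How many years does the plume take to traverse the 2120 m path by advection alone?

294

Hydraulic gradient i = (325.46 − 321.63) / 2120 = 3.83 / 2120 = 0.001807.
Darcy flux q = K · i = 2.510 × 0.001807 = 0.004535 m/day.
Seepage velocity v = q / n_e = 0.004535 / 0.23 = 0.01972 m/day.
Travel time t = L / v = 2120 / 0.01972 = 1.075e+05 days = 294.4 years.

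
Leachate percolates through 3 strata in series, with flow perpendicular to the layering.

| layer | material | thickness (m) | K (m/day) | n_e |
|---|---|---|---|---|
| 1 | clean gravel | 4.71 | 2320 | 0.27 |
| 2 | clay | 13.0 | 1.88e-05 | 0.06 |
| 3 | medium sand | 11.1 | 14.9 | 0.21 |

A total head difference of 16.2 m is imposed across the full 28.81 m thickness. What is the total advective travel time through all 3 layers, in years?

512

With flow normal to the layers, continuity requires the same specific discharge q through every layer.
Σ(b_i/K_i) = 4.71/2320 + 13.0/1.88e-05 + 11.1/14.9 = 6.915e+05 d.
q = Δh / Σ(b_i/K_i) = 16.2 / 6.915e+05 = 2.343e-05 m/day.
In each layer the seepage velocity is v_i = q/n_i, so the layer transit time is t_i = b_i·n_i / q:
  layer 1 (clean gravel): t_1 = 4.71 × 0.27 / 2.343e-05 = 54282 d
  layer 2 (clay): t_2 = 13.0 × 0.06 / 2.343e-05 = 33294 d
  layer 3 (medium sand): t_3 = 11.1 × 0.21 / 2.343e-05 = 99498 d
Total t = Σ t_i = 1.871e+05 days = 512.2 years.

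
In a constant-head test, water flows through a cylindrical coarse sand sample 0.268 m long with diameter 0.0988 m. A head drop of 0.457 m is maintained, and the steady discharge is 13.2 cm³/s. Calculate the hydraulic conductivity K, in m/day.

Cross-sectional area A = π·(d/2)² = π × (0.0988/2)² = 0.007667 m².
Convert discharge: 13.2 cm³/s = 1.320e-05 m³/s.
Darcy's law rearranged: K = Q·L / (A·Δh) = 1.320e-05 × 0.268 / (0.007667 × 0.457) = 0.001010 m/s = 87.24 m/day.

87.2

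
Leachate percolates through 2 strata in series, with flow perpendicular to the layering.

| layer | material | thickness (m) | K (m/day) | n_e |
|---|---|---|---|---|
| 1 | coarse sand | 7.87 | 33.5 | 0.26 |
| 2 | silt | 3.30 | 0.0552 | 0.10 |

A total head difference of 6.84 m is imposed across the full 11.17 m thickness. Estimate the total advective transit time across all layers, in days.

With flow normal to the layers, continuity requires the same specific discharge q through every layer.
Σ(b_i/K_i) = 7.87/33.5 + 3.30/0.0552 = 60.02 d.
q = Δh / Σ(b_i/K_i) = 6.84 / 60.02 = 0.1140 m/day.
In each layer the seepage velocity is v_i = q/n_i, so the layer transit time is t_i = b_i·n_i / q:
  layer 1 (coarse sand): t_1 = 7.87 × 0.26 / 0.1140 = 17.95 d
  layer 2 (silt): t_2 = 3.30 × 0.10 / 0.1140 = 2.896 d
Total t = Σ t_i = 20.85 days.

20.8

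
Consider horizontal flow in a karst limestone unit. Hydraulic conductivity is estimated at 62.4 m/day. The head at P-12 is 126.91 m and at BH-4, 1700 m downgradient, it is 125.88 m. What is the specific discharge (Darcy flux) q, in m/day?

0.0378

Hydraulic gradient i = (126.91 − 125.88) / 1700 = 1.03 / 1700 = 0.0006059.
Specific discharge q = K · i = 62.40 × 0.0006059 = 0.03781 m/day.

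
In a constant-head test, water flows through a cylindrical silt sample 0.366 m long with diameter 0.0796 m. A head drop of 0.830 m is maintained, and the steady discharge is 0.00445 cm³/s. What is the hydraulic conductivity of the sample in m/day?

0.0341

Cross-sectional area A = π·(d/2)² = π × (0.0796/2)² = 0.004976 m².
Convert discharge: 0.00445 cm³/s = 4.450e-09 m³/s.
Darcy's law rearranged: K = Q·L / (A·Δh) = 4.450e-09 × 0.366 / (0.004976 × 0.830) = 3.943e-07 m/s = 0.03407 m/day.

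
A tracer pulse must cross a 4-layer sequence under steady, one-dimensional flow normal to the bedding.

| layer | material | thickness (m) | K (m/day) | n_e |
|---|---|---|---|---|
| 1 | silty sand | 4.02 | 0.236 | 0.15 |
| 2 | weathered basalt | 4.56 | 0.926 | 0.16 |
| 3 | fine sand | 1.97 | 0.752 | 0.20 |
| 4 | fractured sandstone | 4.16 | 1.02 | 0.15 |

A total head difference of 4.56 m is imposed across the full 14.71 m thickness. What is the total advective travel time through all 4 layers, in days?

14.8

With flow normal to the layers, continuity requires the same specific discharge q through every layer.
Σ(b_i/K_i) = 4.02/0.236 + 4.56/0.926 + 1.97/0.752 + 4.16/1.02 = 28.66 d.
q = Δh / Σ(b_i/K_i) = 4.56 / 28.66 = 0.1591 m/day.
In each layer the seepage velocity is v_i = q/n_i, so the layer transit time is t_i = b_i·n_i / q:
  layer 1 (silty sand): t_1 = 4.02 × 0.15 / 0.1591 = 3.789 d
  layer 2 (weathered basalt): t_2 = 4.56 × 0.16 / 0.1591 = 4.585 d
  layer 3 (fine sand): t_3 = 1.97 × 0.20 / 0.1591 = 2.476 d
  layer 4 (fractured sandstone): t_4 = 4.16 × 0.15 / 0.1591 = 3.921 d
Total t = Σ t_i = 14.77 days.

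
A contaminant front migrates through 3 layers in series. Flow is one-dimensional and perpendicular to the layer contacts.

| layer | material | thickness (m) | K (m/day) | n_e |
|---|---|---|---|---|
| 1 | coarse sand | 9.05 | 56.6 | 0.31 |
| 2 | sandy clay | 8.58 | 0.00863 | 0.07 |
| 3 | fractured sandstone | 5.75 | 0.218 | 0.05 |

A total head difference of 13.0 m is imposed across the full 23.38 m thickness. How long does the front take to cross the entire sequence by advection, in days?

With flow normal to the layers, continuity requires the same specific discharge q through every layer.
Σ(b_i/K_i) = 9.05/56.6 + 8.58/0.00863 + 5.75/0.218 = 1021 d.
q = Δh / Σ(b_i/K_i) = 13.0 / 1021 = 0.01274 m/day.
In each layer the seepage velocity is v_i = q/n_i, so the layer transit time is t_i = b_i·n_i / q:
  layer 1 (coarse sand): t_1 = 9.05 × 0.31 / 0.01274 = 220.3 d
  layer 2 (sandy clay): t_2 = 8.58 × 0.07 / 0.01274 = 47.16 d
  layer 3 (fractured sandstone): t_3 = 5.75 × 0.05 / 0.01274 = 22.57 d
Total t = Σ t_i = 290.0 days.

290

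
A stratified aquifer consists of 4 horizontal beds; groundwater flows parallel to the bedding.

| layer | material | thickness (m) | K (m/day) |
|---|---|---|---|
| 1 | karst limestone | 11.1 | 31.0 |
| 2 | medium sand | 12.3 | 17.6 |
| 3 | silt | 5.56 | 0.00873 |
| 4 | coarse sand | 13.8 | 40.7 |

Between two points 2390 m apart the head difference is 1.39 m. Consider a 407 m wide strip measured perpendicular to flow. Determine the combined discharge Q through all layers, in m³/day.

266

Flow is parallel to layering, so each bed carries its own Darcy discharge and the transmissivities add.
Σ(K_i·b_i) = 31.0×11.1 + 17.6×12.3 + 0.00873×5.56 + 40.7×13.8 = 1122 m²/day.
Hydraulic gradient i = Δh / L = 1.39 / 2390 = 0.0005816.
Q = Σ(K_i·b_i) · W · i = 1122 × 407 × 0.0005816 = 265.7 m³/day.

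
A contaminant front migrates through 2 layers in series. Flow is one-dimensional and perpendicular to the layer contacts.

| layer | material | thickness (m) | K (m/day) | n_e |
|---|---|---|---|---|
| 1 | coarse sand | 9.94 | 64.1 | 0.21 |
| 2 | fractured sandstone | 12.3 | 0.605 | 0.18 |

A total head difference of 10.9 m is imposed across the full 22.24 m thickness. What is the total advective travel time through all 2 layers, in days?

With flow normal to the layers, continuity requires the same specific discharge q through every layer.
Σ(b_i/K_i) = 9.94/64.1 + 12.3/0.605 = 20.49 d.
q = Δh / Σ(b_i/K_i) = 10.9 / 20.49 = 0.5321 m/day.
In each layer the seepage velocity is v_i = q/n_i, so the layer transit time is t_i = b_i·n_i / q:
  layer 1 (coarse sand): t_1 = 9.94 × 0.21 / 0.5321 = 3.923 d
  layer 2 (fractured sandstone): t_2 = 12.3 × 0.18 / 0.5321 = 4.161 d
Total t = Σ t_i = 8.084 days.

8.08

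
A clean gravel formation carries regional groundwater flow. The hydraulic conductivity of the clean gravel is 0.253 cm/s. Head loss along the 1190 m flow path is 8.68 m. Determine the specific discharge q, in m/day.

Convert K: 0.253 cm/s × 864 = 218.6 m/day.
Hydraulic gradient i = Δh / L = 8.68 / 1190 = 0.007294.
Specific discharge q = K · i = 218.6 × 0.007294 = 1.594 m/day.

1.59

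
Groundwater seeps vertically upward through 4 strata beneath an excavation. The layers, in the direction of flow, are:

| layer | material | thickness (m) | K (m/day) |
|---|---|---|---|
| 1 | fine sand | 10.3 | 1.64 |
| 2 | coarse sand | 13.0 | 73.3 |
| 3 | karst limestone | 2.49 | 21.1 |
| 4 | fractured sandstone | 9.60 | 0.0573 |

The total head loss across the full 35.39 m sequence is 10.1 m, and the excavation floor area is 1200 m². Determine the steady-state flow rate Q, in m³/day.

Flow is perpendicular to layering, so the layers act in series and the equivalent K is the thickness-weighted harmonic mean.
Total thickness L = 10.3 + 13.0 + 2.49 + 9.60 = 35.39 m.
Σ(b_i/K_i) = 10.3/1.64 + 13.0/73.3 + 2.49/21.1 + 9.60/0.0573 = 174.1 d.
K_eq = L / Σ(b_i/K_i) = 35.39 / 174.1 = 0.2033 m/day.
Q = K_eq · A · (Δh/L) = 0.2033 × 1200 × (10.1/35.39) = 69.61 m³/day.

69.6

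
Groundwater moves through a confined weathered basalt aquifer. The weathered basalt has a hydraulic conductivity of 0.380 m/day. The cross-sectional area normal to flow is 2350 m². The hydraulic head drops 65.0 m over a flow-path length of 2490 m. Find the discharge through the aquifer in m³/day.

23.3

Hydraulic gradient i = Δh / L = 65.0 / 2490 = 0.02610.
Darcy's law: Q = K · A · i = 0.3800 × 2350 × 0.02610 = 23.31 m³/day.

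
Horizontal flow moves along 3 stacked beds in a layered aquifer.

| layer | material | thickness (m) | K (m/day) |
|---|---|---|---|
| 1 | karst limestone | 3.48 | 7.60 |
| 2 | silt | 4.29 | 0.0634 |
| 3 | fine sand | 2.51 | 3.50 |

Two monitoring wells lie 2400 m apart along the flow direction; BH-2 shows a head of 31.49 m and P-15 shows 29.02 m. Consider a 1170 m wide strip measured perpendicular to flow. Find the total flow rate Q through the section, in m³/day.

42.8

Flow is parallel to layering, so each bed carries its own Darcy discharge and the transmissivities add.
Σ(K_i·b_i) = 7.60×3.48 + 0.0634×4.29 + 3.50×2.51 = 35.50 m²/day.
Hydraulic gradient i = (31.49 − 29.02) / 2400 = 2.47 / 2400 = 0.001029.
Q = Σ(K_i·b_i) · W · i = 35.50 × 1170 × 0.001029 = 42.75 m³/day.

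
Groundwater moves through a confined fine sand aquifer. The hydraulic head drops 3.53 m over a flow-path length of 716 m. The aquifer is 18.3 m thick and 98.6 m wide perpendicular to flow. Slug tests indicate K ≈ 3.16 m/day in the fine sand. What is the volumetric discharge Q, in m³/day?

Cross-sectional area A = 98.6 × 18.3 = 1804 m².
Hydraulic gradient i = Δh / L = 3.53 / 716 = 0.004930.
Darcy's law: Q = K · A · i = 3.160 × 1804 × 0.004930 = 28.11 m³/day.

28.1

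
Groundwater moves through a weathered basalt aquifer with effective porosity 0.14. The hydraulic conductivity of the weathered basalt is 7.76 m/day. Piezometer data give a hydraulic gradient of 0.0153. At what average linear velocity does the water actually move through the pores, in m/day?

0.848

Hydraulic gradient i = 0.0153.
Darcy flux q = K · i = 7.760 × 0.01530 = 0.1187 m/day.
Seepage velocity v = q / n_e = 0.1187 / 0.14 = 0.8481 m/day.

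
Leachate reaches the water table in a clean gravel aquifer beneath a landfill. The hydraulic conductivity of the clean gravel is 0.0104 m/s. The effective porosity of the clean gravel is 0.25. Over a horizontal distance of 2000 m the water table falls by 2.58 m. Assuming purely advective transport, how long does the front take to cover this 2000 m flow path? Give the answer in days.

431

Convert K: 0.0104 m/s × 86400 = 898.6 m/day.
Hydraulic gradient i = Δh / L = 2.58 / 2000 = 0.001290.
Darcy flux q = K · i = 898.6 × 0.001290 = 1.159 m/day.
Seepage velocity v = q / n_e = 1.159 / 0.25 = 4.637 m/day.
Travel time t = L / v = 2000 / 4.637 = 431.4 days.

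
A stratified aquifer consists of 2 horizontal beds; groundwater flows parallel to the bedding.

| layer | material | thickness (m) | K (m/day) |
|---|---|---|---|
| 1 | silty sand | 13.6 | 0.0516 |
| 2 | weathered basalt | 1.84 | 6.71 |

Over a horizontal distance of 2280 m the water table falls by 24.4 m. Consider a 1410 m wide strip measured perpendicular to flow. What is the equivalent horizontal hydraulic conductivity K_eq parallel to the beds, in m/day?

0.845

Flow is parallel to layering, so each bed carries its own Darcy discharge and the transmissivities add.
Σ(K_i·b_i) = 0.0516×13.6 + 6.71×1.84 = 13.05 m²/day.
Total thickness b = 15.44 m, so K_eq = Σ(K_i·b_i)/b = 0.8451 m/day.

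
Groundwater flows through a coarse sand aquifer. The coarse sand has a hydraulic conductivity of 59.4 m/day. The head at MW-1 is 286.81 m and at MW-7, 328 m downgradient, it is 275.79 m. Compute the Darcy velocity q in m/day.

Hydraulic gradient i = (286.81 − 275.79) / 328 = 11.02 / 328 = 0.03360.
Specific discharge q = K · i = 59.40 × 0.03360 = 1.996 m/day.

2.00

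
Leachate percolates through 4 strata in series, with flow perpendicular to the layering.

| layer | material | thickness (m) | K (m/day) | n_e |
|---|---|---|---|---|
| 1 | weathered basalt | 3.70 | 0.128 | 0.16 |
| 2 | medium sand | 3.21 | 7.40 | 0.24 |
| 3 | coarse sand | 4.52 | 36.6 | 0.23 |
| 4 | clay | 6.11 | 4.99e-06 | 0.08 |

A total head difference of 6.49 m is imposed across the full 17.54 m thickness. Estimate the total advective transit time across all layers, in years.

1490

With flow normal to the layers, continuity requires the same specific discharge q through every layer.
Σ(b_i/K_i) = 3.70/0.128 + 3.21/7.40 + 4.52/36.6 + 6.11/4.99e-06 = 1.224e+06 d.
q = Δh / Σ(b_i/K_i) = 6.49 / 1.224e+06 = 5.300e-06 m/day.
In each layer the seepage velocity is v_i = q/n_i, so the layer transit time is t_i = b_i·n_i / q:
  layer 1 (weathered basalt): t_1 = 3.70 × 0.16 / 5.300e-06 = 1.117e+05 d
  layer 2 (medium sand): t_2 = 3.21 × 0.24 / 5.300e-06 = 1.454e+05 d
  layer 3 (coarse sand): t_3 = 4.52 × 0.23 / 5.300e-06 = 1.961e+05 d
  layer 4 (clay): t_4 = 6.11 × 0.08 / 5.300e-06 = 92223 d
Total t = Σ t_i = 5.454e+05 days = 1493 years.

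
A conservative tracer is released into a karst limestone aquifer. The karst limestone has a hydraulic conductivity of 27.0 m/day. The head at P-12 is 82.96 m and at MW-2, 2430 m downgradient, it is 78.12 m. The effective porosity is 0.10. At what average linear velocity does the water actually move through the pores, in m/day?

Hydraulic gradient i = (82.96 − 78.12) / 2430 = 4.84 / 2430 = 0.001992.
Darcy flux q = K · i = 27.00 × 0.001992 = 0.05378 m/day.
Seepage velocity v = q / n_e = 0.05378 / 0.10 = 0.5378 m/day.

0.538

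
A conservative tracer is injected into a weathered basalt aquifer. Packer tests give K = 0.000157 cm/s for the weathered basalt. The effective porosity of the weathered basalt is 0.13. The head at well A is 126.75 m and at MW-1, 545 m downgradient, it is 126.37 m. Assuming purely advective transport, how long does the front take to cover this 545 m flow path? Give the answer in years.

2050

Convert K: 0.000157 cm/s × 864 = 0.1356 m/day.
Hydraulic gradient i = (126.75 − 126.37) / 545 = 0.38 / 545 = 0.0006972.
Darcy flux q = K · i = 0.1356 × 0.0006972 = 9.458e-05 m/day.
Seepage velocity v = q / n_e = 9.458e-05 / 0.13 = 0.0007275 m/day.
Travel time t = L / v = 545 / 0.0007275 = 7.491e+05 days = 2051 years.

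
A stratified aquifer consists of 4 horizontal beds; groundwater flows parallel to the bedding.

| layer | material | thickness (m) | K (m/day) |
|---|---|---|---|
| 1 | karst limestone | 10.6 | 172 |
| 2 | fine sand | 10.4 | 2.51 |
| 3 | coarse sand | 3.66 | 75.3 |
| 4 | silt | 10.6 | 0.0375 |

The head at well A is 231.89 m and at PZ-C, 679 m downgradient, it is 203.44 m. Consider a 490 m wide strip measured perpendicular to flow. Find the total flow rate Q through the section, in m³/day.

Flow is parallel to layering, so each bed carries its own Darcy discharge and the transmissivities add.
Σ(K_i·b_i) = 172×10.6 + 2.51×10.4 + 75.3×3.66 + 0.0375×10.6 = 2125 m²/day.
Hydraulic gradient i = (231.89 − 203.44) / 679 = 28.45 / 679 = 0.04190.
Q = Σ(K_i·b_i) · W · i = 2125 × 490 × 0.04190 = 43634 m³/day.

43600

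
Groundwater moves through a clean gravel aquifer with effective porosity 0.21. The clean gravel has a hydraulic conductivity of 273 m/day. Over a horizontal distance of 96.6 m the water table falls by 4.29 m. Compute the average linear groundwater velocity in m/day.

57.7

Hydraulic gradient i = Δh / L = 4.29 / 96.6 = 0.04441.
Darcy flux q = K · i = 273.0 × 0.04441 = 12.12 m/day.
Seepage velocity v = q / n_e = 12.12 / 0.21 = 57.73 m/day.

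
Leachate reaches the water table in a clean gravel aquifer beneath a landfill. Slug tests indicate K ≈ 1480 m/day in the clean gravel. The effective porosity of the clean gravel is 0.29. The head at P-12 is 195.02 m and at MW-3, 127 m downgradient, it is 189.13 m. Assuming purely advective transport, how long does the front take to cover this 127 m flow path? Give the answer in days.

0.537

Hydraulic gradient i = (195.02 − 189.13) / 127 = 5.89 / 127 = 0.04638.
Darcy flux q = K · i = 1480 × 0.04638 = 68.64 m/day.
Seepage velocity v = q / n_e = 68.64 / 0.29 = 236.7 m/day.
Travel time t = L / v = 127 / 236.7 = 0.5366 days.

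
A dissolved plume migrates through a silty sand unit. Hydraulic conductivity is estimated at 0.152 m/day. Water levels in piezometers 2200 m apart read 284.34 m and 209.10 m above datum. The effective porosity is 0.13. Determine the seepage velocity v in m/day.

0.0400

Hydraulic gradient i = (284.34 − 209.10) / 2200 = 75.24 / 2200 = 0.03420.
Darcy flux q = K · i = 0.1520 × 0.03420 = 0.005198 m/day.
Seepage velocity v = q / n_e = 0.005198 / 0.13 = 0.03999 m/day.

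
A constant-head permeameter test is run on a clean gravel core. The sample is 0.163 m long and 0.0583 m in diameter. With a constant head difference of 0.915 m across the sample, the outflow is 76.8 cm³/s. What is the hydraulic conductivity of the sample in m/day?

Cross-sectional area A = π·(d/2)² = π × (0.0583/2)² = 0.002669 m².
Convert discharge: 76.8 cm³/s = 7.680e-05 m³/s.
Darcy's law rearranged: K = Q·L / (A·Δh) = 7.680e-05 × 0.163 / (0.002669 × 0.915) = 0.005125 m/s = 442.8 m/day.

443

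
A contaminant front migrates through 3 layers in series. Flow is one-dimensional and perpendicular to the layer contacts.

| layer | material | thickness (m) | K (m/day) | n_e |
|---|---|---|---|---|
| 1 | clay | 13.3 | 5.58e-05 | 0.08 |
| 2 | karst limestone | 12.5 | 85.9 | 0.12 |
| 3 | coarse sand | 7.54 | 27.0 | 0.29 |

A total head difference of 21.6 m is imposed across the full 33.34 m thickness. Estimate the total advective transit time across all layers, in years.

144

With flow normal to the layers, continuity requires the same specific discharge q through every layer.
Σ(b_i/K_i) = 13.3/5.58e-05 + 12.5/85.9 + 7.54/27.0 = 2.384e+05 d.
q = Δh / Σ(b_i/K_i) = 21.6 / 2.384e+05 = 9.062e-05 m/day.
In each layer the seepage velocity is v_i = q/n_i, so the layer transit time is t_i = b_i·n_i / q:
  layer 1 (clay): t_1 = 13.3 × 0.08 / 9.062e-05 = 11741 d
  layer 2 (karst limestone): t_2 = 12.5 × 0.12 / 9.062e-05 = 16552 d
  layer 3 (coarse sand): t_3 = 7.54 × 0.29 / 9.062e-05 = 24129 d
Total t = Σ t_i = 52422 days = 143.5 years.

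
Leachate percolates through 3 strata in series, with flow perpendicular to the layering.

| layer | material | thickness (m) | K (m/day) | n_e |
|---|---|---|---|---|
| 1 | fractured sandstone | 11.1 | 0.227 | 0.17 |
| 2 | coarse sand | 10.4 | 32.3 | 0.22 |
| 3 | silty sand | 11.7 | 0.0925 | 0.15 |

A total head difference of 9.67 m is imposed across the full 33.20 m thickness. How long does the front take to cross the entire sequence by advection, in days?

With flow normal to the layers, continuity requires the same specific discharge q through every layer.
Σ(b_i/K_i) = 11.1/0.227 + 10.4/32.3 + 11.7/0.0925 = 175.7 d.
q = Δh / Σ(b_i/K_i) = 9.67 / 175.7 = 0.05503 m/day.
In each layer the seepage velocity is v_i = q/n_i, so the layer transit time is t_i = b_i·n_i / q:
  layer 1 (fractured sandstone): t_1 = 11.1 × 0.17 / 0.05503 = 34.29 d
  layer 2 (coarse sand): t_2 = 10.4 × 0.22 / 0.05503 = 41.57 d
  layer 3 (silty sand): t_3 = 11.7 × 0.15 / 0.05503 = 31.89 d
Total t = Σ t_i = 107.8 days.

108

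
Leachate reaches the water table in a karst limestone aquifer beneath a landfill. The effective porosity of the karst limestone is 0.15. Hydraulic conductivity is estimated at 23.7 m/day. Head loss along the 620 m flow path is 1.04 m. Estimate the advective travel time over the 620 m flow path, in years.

6.40

Hydraulic gradient i = Δh / L = 1.04 / 620 = 0.001677.
Darcy flux q = K · i = 23.70 × 0.001677 = 0.03975 m/day.
Seepage velocity v = q / n_e = 0.03975 / 0.15 = 0.2650 m/day.
Travel time t = L / v = 620 / 0.2650 = 2339 days = 6.405 years.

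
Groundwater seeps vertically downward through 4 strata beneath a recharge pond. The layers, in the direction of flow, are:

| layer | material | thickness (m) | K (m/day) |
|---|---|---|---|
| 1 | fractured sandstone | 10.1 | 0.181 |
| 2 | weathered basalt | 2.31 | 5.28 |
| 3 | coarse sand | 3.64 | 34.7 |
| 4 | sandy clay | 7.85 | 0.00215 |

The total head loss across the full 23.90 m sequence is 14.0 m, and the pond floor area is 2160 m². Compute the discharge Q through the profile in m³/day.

8.16

Flow is perpendicular to layering, so the layers act in series and the equivalent K is the thickness-weighted harmonic mean.
Total thickness L = 10.1 + 2.31 + 3.64 + 7.85 = 23.90 m.
Σ(b_i/K_i) = 10.1/0.181 + 2.31/5.28 + 3.64/34.7 + 7.85/0.00215 = 3708 d.
K_eq = L / Σ(b_i/K_i) = 23.90 / 3708 = 0.006446 m/day.
Q = K_eq · A · (Δh/L) = 0.006446 × 2160 × (14.0/23.90) = 8.156 m³/day.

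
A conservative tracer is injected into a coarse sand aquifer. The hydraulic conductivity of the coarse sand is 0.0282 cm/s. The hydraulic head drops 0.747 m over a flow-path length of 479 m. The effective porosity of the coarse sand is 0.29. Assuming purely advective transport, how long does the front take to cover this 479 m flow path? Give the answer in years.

Convert K: 0.0282 cm/s × 864 = 24.36 m/day.
Hydraulic gradient i = Δh / L = 0.747 / 479 = 0.001559.
Darcy flux q = K · i = 24.36 × 0.001559 = 0.03800 m/day.
Seepage velocity v = q / n_e = 0.03800 / 0.29 = 0.1310 m/day.
Travel time t = L / v = 479 / 0.1310 = 3656 days = 10.01 years.

10.0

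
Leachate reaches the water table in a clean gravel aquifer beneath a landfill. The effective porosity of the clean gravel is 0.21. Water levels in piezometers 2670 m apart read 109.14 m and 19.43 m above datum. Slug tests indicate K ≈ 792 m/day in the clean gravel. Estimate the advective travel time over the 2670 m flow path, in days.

Hydraulic gradient i = (109.14 − 19.43) / 2670 = 89.71 / 2670 = 0.03360.
Darcy flux q = K · i = 792.0 × 0.03360 = 26.61 m/day.
Seepage velocity v = q / n_e = 26.61 / 0.21 = 126.7 m/day.
Travel time t = L / v = 2670 / 126.7 = 21.07 days.

21.1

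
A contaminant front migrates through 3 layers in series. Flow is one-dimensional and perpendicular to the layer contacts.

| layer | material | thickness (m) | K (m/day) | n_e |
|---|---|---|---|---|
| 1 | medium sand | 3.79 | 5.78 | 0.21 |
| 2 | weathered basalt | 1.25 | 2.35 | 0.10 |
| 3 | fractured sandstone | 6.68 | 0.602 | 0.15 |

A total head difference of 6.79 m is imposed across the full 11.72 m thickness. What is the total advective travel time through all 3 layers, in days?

With flow normal to the layers, continuity requires the same specific discharge q through every layer.
Σ(b_i/K_i) = 3.79/5.78 + 1.25/2.35 + 6.68/0.602 = 12.28 d.
q = Δh / Σ(b_i/K_i) = 6.79 / 12.28 = 0.5528 m/day.
In each layer the seepage velocity is v_i = q/n_i, so the layer transit time is t_i = b_i·n_i / q:
  layer 1 (medium sand): t_1 = 3.79 × 0.21 / 0.5528 = 1.440 d
  layer 2 (weathered basalt): t_2 = 1.25 × 0.10 / 0.5528 = 0.2261 d
  layer 3 (fractured sandstone): t_3 = 6.68 × 0.15 / 0.5528 = 1.813 d
Total t = Σ t_i = 3.479 days.

3.48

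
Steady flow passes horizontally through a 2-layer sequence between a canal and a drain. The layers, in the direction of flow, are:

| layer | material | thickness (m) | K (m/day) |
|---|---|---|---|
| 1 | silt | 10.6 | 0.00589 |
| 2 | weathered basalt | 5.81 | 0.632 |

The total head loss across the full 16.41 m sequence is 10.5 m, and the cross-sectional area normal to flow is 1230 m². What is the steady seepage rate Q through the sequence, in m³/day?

7.14

Flow is perpendicular to layering, so the layers act in series and the equivalent K is the thickness-weighted harmonic mean.
Total thickness L = 10.6 + 5.81 = 16.41 m.
Σ(b_i/K_i) = 10.6/0.00589 + 5.81/0.632 = 1809 d.
K_eq = L / Σ(b_i/K_i) = 16.41 / 1809 = 0.009072 m/day.
Q = K_eq · A · (Δh/L) = 0.009072 × 1230 × (10.5/16.41) = 7.140 m³/day.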